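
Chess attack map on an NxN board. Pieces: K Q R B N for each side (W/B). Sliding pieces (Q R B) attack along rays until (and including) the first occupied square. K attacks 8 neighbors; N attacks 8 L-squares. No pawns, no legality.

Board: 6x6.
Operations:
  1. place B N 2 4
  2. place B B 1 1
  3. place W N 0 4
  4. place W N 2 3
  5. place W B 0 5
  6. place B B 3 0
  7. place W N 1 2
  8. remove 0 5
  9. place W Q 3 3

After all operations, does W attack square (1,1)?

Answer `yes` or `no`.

Answer: yes

Derivation:
Op 1: place BN@(2,4)
Op 2: place BB@(1,1)
Op 3: place WN@(0,4)
Op 4: place WN@(2,3)
Op 5: place WB@(0,5)
Op 6: place BB@(3,0)
Op 7: place WN@(1,2)
Op 8: remove (0,5)
Op 9: place WQ@(3,3)
Per-piece attacks for W:
  WN@(0,4): attacks (2,5) (1,2) (2,3)
  WN@(1,2): attacks (2,4) (3,3) (0,4) (2,0) (3,1) (0,0)
  WN@(2,3): attacks (3,5) (4,4) (1,5) (0,4) (3,1) (4,2) (1,1) (0,2)
  WQ@(3,3): attacks (3,4) (3,5) (3,2) (3,1) (3,0) (4,3) (5,3) (2,3) (4,4) (5,5) (4,2) (5,1) (2,4) (2,2) (1,1) [ray(0,-1) blocked at (3,0); ray(-1,0) blocked at (2,3); ray(-1,1) blocked at (2,4); ray(-1,-1) blocked at (1,1)]
W attacks (1,1): yes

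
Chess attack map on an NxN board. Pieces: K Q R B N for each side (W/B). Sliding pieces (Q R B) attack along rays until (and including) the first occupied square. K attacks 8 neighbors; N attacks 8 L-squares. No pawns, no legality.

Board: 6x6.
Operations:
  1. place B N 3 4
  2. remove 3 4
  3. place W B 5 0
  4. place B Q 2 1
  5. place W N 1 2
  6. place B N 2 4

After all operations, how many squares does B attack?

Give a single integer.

Answer: 18

Derivation:
Op 1: place BN@(3,4)
Op 2: remove (3,4)
Op 3: place WB@(5,0)
Op 4: place BQ@(2,1)
Op 5: place WN@(1,2)
Op 6: place BN@(2,4)
Per-piece attacks for B:
  BQ@(2,1): attacks (2,2) (2,3) (2,4) (2,0) (3,1) (4,1) (5,1) (1,1) (0,1) (3,2) (4,3) (5,4) (3,0) (1,2) (1,0) [ray(0,1) blocked at (2,4); ray(-1,1) blocked at (1,2)]
  BN@(2,4): attacks (4,5) (0,5) (3,2) (4,3) (1,2) (0,3)
Union (18 distinct): (0,1) (0,3) (0,5) (1,0) (1,1) (1,2) (2,0) (2,2) (2,3) (2,4) (3,0) (3,1) (3,2) (4,1) (4,3) (4,5) (5,1) (5,4)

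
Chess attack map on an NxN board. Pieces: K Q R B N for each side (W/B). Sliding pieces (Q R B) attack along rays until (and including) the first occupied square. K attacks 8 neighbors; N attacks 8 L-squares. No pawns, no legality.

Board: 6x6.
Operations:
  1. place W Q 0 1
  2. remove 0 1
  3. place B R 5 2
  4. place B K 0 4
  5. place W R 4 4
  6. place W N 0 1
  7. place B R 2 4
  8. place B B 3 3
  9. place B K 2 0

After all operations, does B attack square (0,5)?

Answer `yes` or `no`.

Answer: yes

Derivation:
Op 1: place WQ@(0,1)
Op 2: remove (0,1)
Op 3: place BR@(5,2)
Op 4: place BK@(0,4)
Op 5: place WR@(4,4)
Op 6: place WN@(0,1)
Op 7: place BR@(2,4)
Op 8: place BB@(3,3)
Op 9: place BK@(2,0)
Per-piece attacks for B:
  BK@(0,4): attacks (0,5) (0,3) (1,4) (1,5) (1,3)
  BK@(2,0): attacks (2,1) (3,0) (1,0) (3,1) (1,1)
  BR@(2,4): attacks (2,5) (2,3) (2,2) (2,1) (2,0) (3,4) (4,4) (1,4) (0,4) [ray(0,-1) blocked at (2,0); ray(1,0) blocked at (4,4); ray(-1,0) blocked at (0,4)]
  BB@(3,3): attacks (4,4) (4,2) (5,1) (2,4) (2,2) (1,1) (0,0) [ray(1,1) blocked at (4,4); ray(-1,1) blocked at (2,4)]
  BR@(5,2): attacks (5,3) (5,4) (5,5) (5,1) (5,0) (4,2) (3,2) (2,2) (1,2) (0,2)
B attacks (0,5): yes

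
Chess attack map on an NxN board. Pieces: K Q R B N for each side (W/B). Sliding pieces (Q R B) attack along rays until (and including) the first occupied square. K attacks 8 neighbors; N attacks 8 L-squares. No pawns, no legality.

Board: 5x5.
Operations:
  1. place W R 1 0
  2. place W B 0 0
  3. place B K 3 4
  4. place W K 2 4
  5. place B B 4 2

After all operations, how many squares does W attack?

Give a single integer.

Op 1: place WR@(1,0)
Op 2: place WB@(0,0)
Op 3: place BK@(3,4)
Op 4: place WK@(2,4)
Op 5: place BB@(4,2)
Per-piece attacks for W:
  WB@(0,0): attacks (1,1) (2,2) (3,3) (4,4)
  WR@(1,0): attacks (1,1) (1,2) (1,3) (1,4) (2,0) (3,0) (4,0) (0,0) [ray(-1,0) blocked at (0,0)]
  WK@(2,4): attacks (2,3) (3,4) (1,4) (3,3) (1,3)
Union (13 distinct): (0,0) (1,1) (1,2) (1,3) (1,4) (2,0) (2,2) (2,3) (3,0) (3,3) (3,4) (4,0) (4,4)

Answer: 13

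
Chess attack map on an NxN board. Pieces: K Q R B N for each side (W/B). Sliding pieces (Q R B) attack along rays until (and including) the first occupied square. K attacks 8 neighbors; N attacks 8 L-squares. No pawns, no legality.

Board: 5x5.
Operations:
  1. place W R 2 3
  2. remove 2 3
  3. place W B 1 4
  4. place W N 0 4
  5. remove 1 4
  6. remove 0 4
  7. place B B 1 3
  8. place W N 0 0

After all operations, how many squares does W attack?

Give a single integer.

Answer: 2

Derivation:
Op 1: place WR@(2,3)
Op 2: remove (2,3)
Op 3: place WB@(1,4)
Op 4: place WN@(0,4)
Op 5: remove (1,4)
Op 6: remove (0,4)
Op 7: place BB@(1,3)
Op 8: place WN@(0,0)
Per-piece attacks for W:
  WN@(0,0): attacks (1,2) (2,1)
Union (2 distinct): (1,2) (2,1)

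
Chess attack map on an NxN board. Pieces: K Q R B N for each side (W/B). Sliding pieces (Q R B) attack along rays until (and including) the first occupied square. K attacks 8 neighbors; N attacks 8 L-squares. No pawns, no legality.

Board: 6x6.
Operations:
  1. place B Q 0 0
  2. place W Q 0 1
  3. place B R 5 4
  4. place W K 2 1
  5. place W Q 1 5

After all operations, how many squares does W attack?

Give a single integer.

Op 1: place BQ@(0,0)
Op 2: place WQ@(0,1)
Op 3: place BR@(5,4)
Op 4: place WK@(2,1)
Op 5: place WQ@(1,5)
Per-piece attacks for W:
  WQ@(0,1): attacks (0,2) (0,3) (0,4) (0,5) (0,0) (1,1) (2,1) (1,2) (2,3) (3,4) (4,5) (1,0) [ray(0,-1) blocked at (0,0); ray(1,0) blocked at (2,1)]
  WQ@(1,5): attacks (1,4) (1,3) (1,2) (1,1) (1,0) (2,5) (3,5) (4,5) (5,5) (0,5) (2,4) (3,3) (4,2) (5,1) (0,4)
  WK@(2,1): attacks (2,2) (2,0) (3,1) (1,1) (3,2) (3,0) (1,2) (1,0)
Union (26 distinct): (0,0) (0,2) (0,3) (0,4) (0,5) (1,0) (1,1) (1,2) (1,3) (1,4) (2,0) (2,1) (2,2) (2,3) (2,4) (2,5) (3,0) (3,1) (3,2) (3,3) (3,4) (3,5) (4,2) (4,5) (5,1) (5,5)

Answer: 26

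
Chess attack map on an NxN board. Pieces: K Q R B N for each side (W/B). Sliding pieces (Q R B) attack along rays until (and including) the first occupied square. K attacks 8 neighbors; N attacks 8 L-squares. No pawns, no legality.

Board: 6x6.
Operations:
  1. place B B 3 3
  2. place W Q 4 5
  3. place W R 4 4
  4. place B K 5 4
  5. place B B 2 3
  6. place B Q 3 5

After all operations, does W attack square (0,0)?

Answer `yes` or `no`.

Answer: no

Derivation:
Op 1: place BB@(3,3)
Op 2: place WQ@(4,5)
Op 3: place WR@(4,4)
Op 4: place BK@(5,4)
Op 5: place BB@(2,3)
Op 6: place BQ@(3,5)
Per-piece attacks for W:
  WR@(4,4): attacks (4,5) (4,3) (4,2) (4,1) (4,0) (5,4) (3,4) (2,4) (1,4) (0,4) [ray(0,1) blocked at (4,5); ray(1,0) blocked at (5,4)]
  WQ@(4,5): attacks (4,4) (5,5) (3,5) (5,4) (3,4) (2,3) [ray(0,-1) blocked at (4,4); ray(-1,0) blocked at (3,5); ray(1,-1) blocked at (5,4); ray(-1,-1) blocked at (2,3)]
W attacks (0,0): no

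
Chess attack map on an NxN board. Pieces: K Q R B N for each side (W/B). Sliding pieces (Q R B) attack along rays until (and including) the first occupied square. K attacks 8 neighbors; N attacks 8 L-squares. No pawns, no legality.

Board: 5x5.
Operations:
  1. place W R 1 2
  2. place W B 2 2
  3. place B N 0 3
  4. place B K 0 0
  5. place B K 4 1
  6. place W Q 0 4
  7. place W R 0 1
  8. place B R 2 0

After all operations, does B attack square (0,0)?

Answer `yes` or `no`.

Op 1: place WR@(1,2)
Op 2: place WB@(2,2)
Op 3: place BN@(0,3)
Op 4: place BK@(0,0)
Op 5: place BK@(4,1)
Op 6: place WQ@(0,4)
Op 7: place WR@(0,1)
Op 8: place BR@(2,0)
Per-piece attacks for B:
  BK@(0,0): attacks (0,1) (1,0) (1,1)
  BN@(0,3): attacks (2,4) (1,1) (2,2)
  BR@(2,0): attacks (2,1) (2,2) (3,0) (4,0) (1,0) (0,0) [ray(0,1) blocked at (2,2); ray(-1,0) blocked at (0,0)]
  BK@(4,1): attacks (4,2) (4,0) (3,1) (3,2) (3,0)
B attacks (0,0): yes

Answer: yes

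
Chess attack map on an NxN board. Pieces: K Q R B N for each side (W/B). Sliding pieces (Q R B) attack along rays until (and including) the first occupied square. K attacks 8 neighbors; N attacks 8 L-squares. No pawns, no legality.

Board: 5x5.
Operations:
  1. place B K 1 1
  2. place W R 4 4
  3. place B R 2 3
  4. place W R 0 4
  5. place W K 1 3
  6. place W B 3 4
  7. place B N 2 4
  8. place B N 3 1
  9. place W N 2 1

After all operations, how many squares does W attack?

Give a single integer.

Answer: 17

Derivation:
Op 1: place BK@(1,1)
Op 2: place WR@(4,4)
Op 3: place BR@(2,3)
Op 4: place WR@(0,4)
Op 5: place WK@(1,3)
Op 6: place WB@(3,4)
Op 7: place BN@(2,4)
Op 8: place BN@(3,1)
Op 9: place WN@(2,1)
Per-piece attacks for W:
  WR@(0,4): attacks (0,3) (0,2) (0,1) (0,0) (1,4) (2,4) [ray(1,0) blocked at (2,4)]
  WK@(1,3): attacks (1,4) (1,2) (2,3) (0,3) (2,4) (2,2) (0,4) (0,2)
  WN@(2,1): attacks (3,3) (4,2) (1,3) (0,2) (4,0) (0,0)
  WB@(3,4): attacks (4,3) (2,3) [ray(-1,-1) blocked at (2,3)]
  WR@(4,4): attacks (4,3) (4,2) (4,1) (4,0) (3,4) [ray(-1,0) blocked at (3,4)]
Union (17 distinct): (0,0) (0,1) (0,2) (0,3) (0,4) (1,2) (1,3) (1,4) (2,2) (2,3) (2,4) (3,3) (3,4) (4,0) (4,1) (4,2) (4,3)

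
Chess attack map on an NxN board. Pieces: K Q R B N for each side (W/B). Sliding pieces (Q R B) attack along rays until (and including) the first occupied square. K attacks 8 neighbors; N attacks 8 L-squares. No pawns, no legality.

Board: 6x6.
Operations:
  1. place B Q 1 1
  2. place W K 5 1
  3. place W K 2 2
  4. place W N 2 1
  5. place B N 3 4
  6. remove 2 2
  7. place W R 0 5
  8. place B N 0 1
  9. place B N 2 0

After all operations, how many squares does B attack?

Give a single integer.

Answer: 18

Derivation:
Op 1: place BQ@(1,1)
Op 2: place WK@(5,1)
Op 3: place WK@(2,2)
Op 4: place WN@(2,1)
Op 5: place BN@(3,4)
Op 6: remove (2,2)
Op 7: place WR@(0,5)
Op 8: place BN@(0,1)
Op 9: place BN@(2,0)
Per-piece attacks for B:
  BN@(0,1): attacks (1,3) (2,2) (2,0)
  BQ@(1,1): attacks (1,2) (1,3) (1,4) (1,5) (1,0) (2,1) (0,1) (2,2) (3,3) (4,4) (5,5) (2,0) (0,2) (0,0) [ray(1,0) blocked at (2,1); ray(-1,0) blocked at (0,1); ray(1,-1) blocked at (2,0)]
  BN@(2,0): attacks (3,2) (4,1) (1,2) (0,1)
  BN@(3,4): attacks (5,5) (1,5) (4,2) (5,3) (2,2) (1,3)
Union (18 distinct): (0,0) (0,1) (0,2) (1,0) (1,2) (1,3) (1,4) (1,5) (2,0) (2,1) (2,2) (3,2) (3,3) (4,1) (4,2) (4,4) (5,3) (5,5)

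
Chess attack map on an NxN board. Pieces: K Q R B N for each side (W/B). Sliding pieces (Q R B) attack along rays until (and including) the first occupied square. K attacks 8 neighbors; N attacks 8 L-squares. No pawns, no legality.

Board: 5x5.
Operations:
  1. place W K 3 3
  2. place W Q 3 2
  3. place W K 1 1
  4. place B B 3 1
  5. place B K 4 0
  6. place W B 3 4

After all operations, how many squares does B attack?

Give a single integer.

Op 1: place WK@(3,3)
Op 2: place WQ@(3,2)
Op 3: place WK@(1,1)
Op 4: place BB@(3,1)
Op 5: place BK@(4,0)
Op 6: place WB@(3,4)
Per-piece attacks for B:
  BB@(3,1): attacks (4,2) (4,0) (2,2) (1,3) (0,4) (2,0) [ray(1,-1) blocked at (4,0)]
  BK@(4,0): attacks (4,1) (3,0) (3,1)
Union (9 distinct): (0,4) (1,3) (2,0) (2,2) (3,0) (3,1) (4,0) (4,1) (4,2)

Answer: 9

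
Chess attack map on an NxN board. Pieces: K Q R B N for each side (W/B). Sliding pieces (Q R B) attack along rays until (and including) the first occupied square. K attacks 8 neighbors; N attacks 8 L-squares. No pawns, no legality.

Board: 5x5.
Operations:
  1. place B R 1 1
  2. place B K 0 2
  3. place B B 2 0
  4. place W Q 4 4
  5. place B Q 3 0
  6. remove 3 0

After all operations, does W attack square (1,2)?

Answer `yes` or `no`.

Op 1: place BR@(1,1)
Op 2: place BK@(0,2)
Op 3: place BB@(2,0)
Op 4: place WQ@(4,4)
Op 5: place BQ@(3,0)
Op 6: remove (3,0)
Per-piece attacks for W:
  WQ@(4,4): attacks (4,3) (4,2) (4,1) (4,0) (3,4) (2,4) (1,4) (0,4) (3,3) (2,2) (1,1) [ray(-1,-1) blocked at (1,1)]
W attacks (1,2): no

Answer: no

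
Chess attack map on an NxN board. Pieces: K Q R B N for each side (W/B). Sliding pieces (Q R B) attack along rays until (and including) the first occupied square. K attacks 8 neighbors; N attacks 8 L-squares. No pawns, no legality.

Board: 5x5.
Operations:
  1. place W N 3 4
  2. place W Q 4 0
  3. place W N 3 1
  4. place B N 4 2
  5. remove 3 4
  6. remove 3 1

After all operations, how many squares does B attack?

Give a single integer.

Answer: 4

Derivation:
Op 1: place WN@(3,4)
Op 2: place WQ@(4,0)
Op 3: place WN@(3,1)
Op 4: place BN@(4,2)
Op 5: remove (3,4)
Op 6: remove (3,1)
Per-piece attacks for B:
  BN@(4,2): attacks (3,4) (2,3) (3,0) (2,1)
Union (4 distinct): (2,1) (2,3) (3,0) (3,4)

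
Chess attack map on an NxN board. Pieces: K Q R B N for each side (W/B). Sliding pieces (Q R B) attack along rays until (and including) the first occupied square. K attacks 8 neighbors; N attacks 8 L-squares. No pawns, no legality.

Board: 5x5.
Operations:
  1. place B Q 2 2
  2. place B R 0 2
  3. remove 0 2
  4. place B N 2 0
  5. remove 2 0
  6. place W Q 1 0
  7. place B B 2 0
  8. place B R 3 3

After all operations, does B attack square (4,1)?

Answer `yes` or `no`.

Op 1: place BQ@(2,2)
Op 2: place BR@(0,2)
Op 3: remove (0,2)
Op 4: place BN@(2,0)
Op 5: remove (2,0)
Op 6: place WQ@(1,0)
Op 7: place BB@(2,0)
Op 8: place BR@(3,3)
Per-piece attacks for B:
  BB@(2,0): attacks (3,1) (4,2) (1,1) (0,2)
  BQ@(2,2): attacks (2,3) (2,4) (2,1) (2,0) (3,2) (4,2) (1,2) (0,2) (3,3) (3,1) (4,0) (1,3) (0,4) (1,1) (0,0) [ray(0,-1) blocked at (2,0); ray(1,1) blocked at (3,3)]
  BR@(3,3): attacks (3,4) (3,2) (3,1) (3,0) (4,3) (2,3) (1,3) (0,3)
B attacks (4,1): no

Answer: no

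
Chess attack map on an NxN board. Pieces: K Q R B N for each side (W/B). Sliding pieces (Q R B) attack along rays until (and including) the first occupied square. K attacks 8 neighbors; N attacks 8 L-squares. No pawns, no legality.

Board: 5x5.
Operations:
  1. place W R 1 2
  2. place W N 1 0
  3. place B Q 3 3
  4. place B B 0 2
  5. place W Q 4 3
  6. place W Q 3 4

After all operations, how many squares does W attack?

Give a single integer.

Op 1: place WR@(1,2)
Op 2: place WN@(1,0)
Op 3: place BQ@(3,3)
Op 4: place BB@(0,2)
Op 5: place WQ@(4,3)
Op 6: place WQ@(3,4)
Per-piece attacks for W:
  WN@(1,0): attacks (2,2) (3,1) (0,2)
  WR@(1,2): attacks (1,3) (1,4) (1,1) (1,0) (2,2) (3,2) (4,2) (0,2) [ray(0,-1) blocked at (1,0); ray(-1,0) blocked at (0,2)]
  WQ@(3,4): attacks (3,3) (4,4) (2,4) (1,4) (0,4) (4,3) (2,3) (1,2) [ray(0,-1) blocked at (3,3); ray(1,-1) blocked at (4,3); ray(-1,-1) blocked at (1,2)]
  WQ@(4,3): attacks (4,4) (4,2) (4,1) (4,0) (3,3) (3,4) (3,2) (2,1) (1,0) [ray(-1,0) blocked at (3,3); ray(-1,1) blocked at (3,4); ray(-1,-1) blocked at (1,0)]
Union (20 distinct): (0,2) (0,4) (1,0) (1,1) (1,2) (1,3) (1,4) (2,1) (2,2) (2,3) (2,4) (3,1) (3,2) (3,3) (3,4) (4,0) (4,1) (4,2) (4,3) (4,4)

Answer: 20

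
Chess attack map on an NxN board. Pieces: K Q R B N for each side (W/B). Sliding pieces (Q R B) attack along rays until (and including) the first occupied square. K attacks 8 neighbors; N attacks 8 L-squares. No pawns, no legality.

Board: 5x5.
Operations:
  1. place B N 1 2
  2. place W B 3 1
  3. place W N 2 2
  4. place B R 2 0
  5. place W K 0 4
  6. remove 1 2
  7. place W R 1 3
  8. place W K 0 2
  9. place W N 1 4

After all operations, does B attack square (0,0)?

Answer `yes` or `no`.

Op 1: place BN@(1,2)
Op 2: place WB@(3,1)
Op 3: place WN@(2,2)
Op 4: place BR@(2,0)
Op 5: place WK@(0,4)
Op 6: remove (1,2)
Op 7: place WR@(1,3)
Op 8: place WK@(0,2)
Op 9: place WN@(1,4)
Per-piece attacks for B:
  BR@(2,0): attacks (2,1) (2,2) (3,0) (4,0) (1,0) (0,0) [ray(0,1) blocked at (2,2)]
B attacks (0,0): yes

Answer: yes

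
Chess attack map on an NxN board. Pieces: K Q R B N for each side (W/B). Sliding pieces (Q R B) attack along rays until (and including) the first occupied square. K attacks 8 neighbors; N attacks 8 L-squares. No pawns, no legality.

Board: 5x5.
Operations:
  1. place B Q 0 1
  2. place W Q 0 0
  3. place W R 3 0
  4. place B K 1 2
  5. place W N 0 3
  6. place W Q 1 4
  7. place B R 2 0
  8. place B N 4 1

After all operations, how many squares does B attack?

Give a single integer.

Answer: 17

Derivation:
Op 1: place BQ@(0,1)
Op 2: place WQ@(0,0)
Op 3: place WR@(3,0)
Op 4: place BK@(1,2)
Op 5: place WN@(0,3)
Op 6: place WQ@(1,4)
Op 7: place BR@(2,0)
Op 8: place BN@(4,1)
Per-piece attacks for B:
  BQ@(0,1): attacks (0,2) (0,3) (0,0) (1,1) (2,1) (3,1) (4,1) (1,2) (1,0) [ray(0,1) blocked at (0,3); ray(0,-1) blocked at (0,0); ray(1,0) blocked at (4,1); ray(1,1) blocked at (1,2)]
  BK@(1,2): attacks (1,3) (1,1) (2,2) (0,2) (2,3) (2,1) (0,3) (0,1)
  BR@(2,0): attacks (2,1) (2,2) (2,3) (2,4) (3,0) (1,0) (0,0) [ray(1,0) blocked at (3,0); ray(-1,0) blocked at (0,0)]
  BN@(4,1): attacks (3,3) (2,2) (2,0)
Union (17 distinct): (0,0) (0,1) (0,2) (0,3) (1,0) (1,1) (1,2) (1,3) (2,0) (2,1) (2,2) (2,3) (2,4) (3,0) (3,1) (3,3) (4,1)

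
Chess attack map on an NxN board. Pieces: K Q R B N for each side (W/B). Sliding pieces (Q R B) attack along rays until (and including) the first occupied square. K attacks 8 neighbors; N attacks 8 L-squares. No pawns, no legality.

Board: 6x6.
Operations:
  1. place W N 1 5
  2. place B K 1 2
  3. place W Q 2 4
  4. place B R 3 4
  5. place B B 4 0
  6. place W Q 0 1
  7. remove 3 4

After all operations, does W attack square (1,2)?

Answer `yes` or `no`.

Answer: yes

Derivation:
Op 1: place WN@(1,5)
Op 2: place BK@(1,2)
Op 3: place WQ@(2,4)
Op 4: place BR@(3,4)
Op 5: place BB@(4,0)
Op 6: place WQ@(0,1)
Op 7: remove (3,4)
Per-piece attacks for W:
  WQ@(0,1): attacks (0,2) (0,3) (0,4) (0,5) (0,0) (1,1) (2,1) (3,1) (4,1) (5,1) (1,2) (1,0) [ray(1,1) blocked at (1,2)]
  WN@(1,5): attacks (2,3) (3,4) (0,3)
  WQ@(2,4): attacks (2,5) (2,3) (2,2) (2,1) (2,0) (3,4) (4,4) (5,4) (1,4) (0,4) (3,5) (3,3) (4,2) (5,1) (1,5) (1,3) (0,2) [ray(-1,1) blocked at (1,5)]
W attacks (1,2): yes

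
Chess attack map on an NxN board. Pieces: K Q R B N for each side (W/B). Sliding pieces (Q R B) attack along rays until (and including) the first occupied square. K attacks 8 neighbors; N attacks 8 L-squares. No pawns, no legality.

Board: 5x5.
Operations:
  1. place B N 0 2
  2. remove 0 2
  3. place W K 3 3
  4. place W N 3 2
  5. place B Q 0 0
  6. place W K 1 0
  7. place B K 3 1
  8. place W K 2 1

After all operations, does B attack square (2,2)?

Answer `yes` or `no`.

Op 1: place BN@(0,2)
Op 2: remove (0,2)
Op 3: place WK@(3,3)
Op 4: place WN@(3,2)
Op 5: place BQ@(0,0)
Op 6: place WK@(1,0)
Op 7: place BK@(3,1)
Op 8: place WK@(2,1)
Per-piece attacks for B:
  BQ@(0,0): attacks (0,1) (0,2) (0,3) (0,4) (1,0) (1,1) (2,2) (3,3) [ray(1,0) blocked at (1,0); ray(1,1) blocked at (3,3)]
  BK@(3,1): attacks (3,2) (3,0) (4,1) (2,1) (4,2) (4,0) (2,2) (2,0)
B attacks (2,2): yes

Answer: yes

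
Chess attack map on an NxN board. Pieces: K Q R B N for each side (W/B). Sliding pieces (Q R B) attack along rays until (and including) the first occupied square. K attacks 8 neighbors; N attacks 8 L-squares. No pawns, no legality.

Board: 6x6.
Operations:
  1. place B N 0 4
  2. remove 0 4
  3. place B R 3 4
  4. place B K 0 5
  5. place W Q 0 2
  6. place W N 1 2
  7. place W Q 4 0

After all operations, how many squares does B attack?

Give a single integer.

Op 1: place BN@(0,4)
Op 2: remove (0,4)
Op 3: place BR@(3,4)
Op 4: place BK@(0,5)
Op 5: place WQ@(0,2)
Op 6: place WN@(1,2)
Op 7: place WQ@(4,0)
Per-piece attacks for B:
  BK@(0,5): attacks (0,4) (1,5) (1,4)
  BR@(3,4): attacks (3,5) (3,3) (3,2) (3,1) (3,0) (4,4) (5,4) (2,4) (1,4) (0,4)
Union (11 distinct): (0,4) (1,4) (1,5) (2,4) (3,0) (3,1) (3,2) (3,3) (3,5) (4,4) (5,4)

Answer: 11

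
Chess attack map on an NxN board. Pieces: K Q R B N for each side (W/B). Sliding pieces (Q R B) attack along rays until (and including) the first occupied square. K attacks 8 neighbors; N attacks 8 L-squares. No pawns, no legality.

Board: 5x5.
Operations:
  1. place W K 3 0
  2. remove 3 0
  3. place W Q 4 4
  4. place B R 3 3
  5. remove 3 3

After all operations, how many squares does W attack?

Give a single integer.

Answer: 12

Derivation:
Op 1: place WK@(3,0)
Op 2: remove (3,0)
Op 3: place WQ@(4,4)
Op 4: place BR@(3,3)
Op 5: remove (3,3)
Per-piece attacks for W:
  WQ@(4,4): attacks (4,3) (4,2) (4,1) (4,0) (3,4) (2,4) (1,4) (0,4) (3,3) (2,2) (1,1) (0,0)
Union (12 distinct): (0,0) (0,4) (1,1) (1,4) (2,2) (2,4) (3,3) (3,4) (4,0) (4,1) (4,2) (4,3)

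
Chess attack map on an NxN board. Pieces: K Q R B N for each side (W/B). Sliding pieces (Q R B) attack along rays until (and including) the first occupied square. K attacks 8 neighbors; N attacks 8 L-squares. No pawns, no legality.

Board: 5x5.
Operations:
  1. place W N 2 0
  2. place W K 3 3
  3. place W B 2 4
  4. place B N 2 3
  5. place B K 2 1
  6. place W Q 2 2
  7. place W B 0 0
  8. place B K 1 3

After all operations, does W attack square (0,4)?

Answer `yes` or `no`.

Answer: no

Derivation:
Op 1: place WN@(2,0)
Op 2: place WK@(3,3)
Op 3: place WB@(2,4)
Op 4: place BN@(2,3)
Op 5: place BK@(2,1)
Op 6: place WQ@(2,2)
Op 7: place WB@(0,0)
Op 8: place BK@(1,3)
Per-piece attacks for W:
  WB@(0,0): attacks (1,1) (2,2) [ray(1,1) blocked at (2,2)]
  WN@(2,0): attacks (3,2) (4,1) (1,2) (0,1)
  WQ@(2,2): attacks (2,3) (2,1) (3,2) (4,2) (1,2) (0,2) (3,3) (3,1) (4,0) (1,3) (1,1) (0,0) [ray(0,1) blocked at (2,3); ray(0,-1) blocked at (2,1); ray(1,1) blocked at (3,3); ray(-1,1) blocked at (1,3); ray(-1,-1) blocked at (0,0)]
  WB@(2,4): attacks (3,3) (1,3) [ray(1,-1) blocked at (3,3); ray(-1,-1) blocked at (1,3)]
  WK@(3,3): attacks (3,4) (3,2) (4,3) (2,3) (4,4) (4,2) (2,4) (2,2)
W attacks (0,4): no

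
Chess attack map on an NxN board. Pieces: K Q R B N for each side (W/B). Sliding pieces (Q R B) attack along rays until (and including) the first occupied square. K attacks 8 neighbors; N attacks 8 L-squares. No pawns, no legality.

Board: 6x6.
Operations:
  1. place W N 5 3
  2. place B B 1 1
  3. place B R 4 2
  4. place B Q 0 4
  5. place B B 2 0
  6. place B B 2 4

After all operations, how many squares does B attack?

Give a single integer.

Op 1: place WN@(5,3)
Op 2: place BB@(1,1)
Op 3: place BR@(4,2)
Op 4: place BQ@(0,4)
Op 5: place BB@(2,0)
Op 6: place BB@(2,4)
Per-piece attacks for B:
  BQ@(0,4): attacks (0,5) (0,3) (0,2) (0,1) (0,0) (1,4) (2,4) (1,5) (1,3) (2,2) (3,1) (4,0) [ray(1,0) blocked at (2,4)]
  BB@(1,1): attacks (2,2) (3,3) (4,4) (5,5) (2,0) (0,2) (0,0) [ray(1,-1) blocked at (2,0)]
  BB@(2,0): attacks (3,1) (4,2) (1,1) [ray(1,1) blocked at (4,2); ray(-1,1) blocked at (1,1)]
  BB@(2,4): attacks (3,5) (3,3) (4,2) (1,5) (1,3) (0,2) [ray(1,-1) blocked at (4,2)]
  BR@(4,2): attacks (4,3) (4,4) (4,5) (4,1) (4,0) (5,2) (3,2) (2,2) (1,2) (0,2)
Union (25 distinct): (0,0) (0,1) (0,2) (0,3) (0,5) (1,1) (1,2) (1,3) (1,4) (1,5) (2,0) (2,2) (2,4) (3,1) (3,2) (3,3) (3,5) (4,0) (4,1) (4,2) (4,3) (4,4) (4,5) (5,2) (5,5)

Answer: 25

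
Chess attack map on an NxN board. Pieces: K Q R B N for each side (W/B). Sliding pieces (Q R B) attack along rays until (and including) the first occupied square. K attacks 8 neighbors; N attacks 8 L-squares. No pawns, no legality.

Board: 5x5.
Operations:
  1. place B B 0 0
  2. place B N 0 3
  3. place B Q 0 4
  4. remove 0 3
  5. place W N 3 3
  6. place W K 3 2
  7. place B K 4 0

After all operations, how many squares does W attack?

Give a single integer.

Answer: 10

Derivation:
Op 1: place BB@(0,0)
Op 2: place BN@(0,3)
Op 3: place BQ@(0,4)
Op 4: remove (0,3)
Op 5: place WN@(3,3)
Op 6: place WK@(3,2)
Op 7: place BK@(4,0)
Per-piece attacks for W:
  WK@(3,2): attacks (3,3) (3,1) (4,2) (2,2) (4,3) (4,1) (2,3) (2,1)
  WN@(3,3): attacks (1,4) (4,1) (2,1) (1,2)
Union (10 distinct): (1,2) (1,4) (2,1) (2,2) (2,3) (3,1) (3,3) (4,1) (4,2) (4,3)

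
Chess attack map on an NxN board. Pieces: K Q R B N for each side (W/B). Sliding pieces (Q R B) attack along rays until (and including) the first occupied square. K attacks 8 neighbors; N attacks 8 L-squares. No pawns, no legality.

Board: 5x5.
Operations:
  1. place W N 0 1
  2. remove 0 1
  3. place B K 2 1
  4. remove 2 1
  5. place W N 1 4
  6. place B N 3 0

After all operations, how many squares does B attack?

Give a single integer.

Op 1: place WN@(0,1)
Op 2: remove (0,1)
Op 3: place BK@(2,1)
Op 4: remove (2,1)
Op 5: place WN@(1,4)
Op 6: place BN@(3,0)
Per-piece attacks for B:
  BN@(3,0): attacks (4,2) (2,2) (1,1)
Union (3 distinct): (1,1) (2,2) (4,2)

Answer: 3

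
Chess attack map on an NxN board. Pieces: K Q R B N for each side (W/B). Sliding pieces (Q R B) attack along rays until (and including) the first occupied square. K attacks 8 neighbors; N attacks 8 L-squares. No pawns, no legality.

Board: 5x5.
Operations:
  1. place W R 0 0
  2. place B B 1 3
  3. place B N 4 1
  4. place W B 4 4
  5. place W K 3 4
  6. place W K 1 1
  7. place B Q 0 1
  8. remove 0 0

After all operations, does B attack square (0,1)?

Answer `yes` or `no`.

Op 1: place WR@(0,0)
Op 2: place BB@(1,3)
Op 3: place BN@(4,1)
Op 4: place WB@(4,4)
Op 5: place WK@(3,4)
Op 6: place WK@(1,1)
Op 7: place BQ@(0,1)
Op 8: remove (0,0)
Per-piece attacks for B:
  BQ@(0,1): attacks (0,2) (0,3) (0,4) (0,0) (1,1) (1,2) (2,3) (3,4) (1,0) [ray(1,0) blocked at (1,1); ray(1,1) blocked at (3,4)]
  BB@(1,3): attacks (2,4) (2,2) (3,1) (4,0) (0,4) (0,2)
  BN@(4,1): attacks (3,3) (2,2) (2,0)
B attacks (0,1): no

Answer: no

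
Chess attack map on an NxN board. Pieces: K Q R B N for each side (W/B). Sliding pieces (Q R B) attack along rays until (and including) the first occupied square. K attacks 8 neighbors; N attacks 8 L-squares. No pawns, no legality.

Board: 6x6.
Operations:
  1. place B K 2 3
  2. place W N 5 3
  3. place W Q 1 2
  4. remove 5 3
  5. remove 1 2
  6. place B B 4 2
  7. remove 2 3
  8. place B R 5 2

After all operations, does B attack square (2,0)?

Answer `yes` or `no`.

Op 1: place BK@(2,3)
Op 2: place WN@(5,3)
Op 3: place WQ@(1,2)
Op 4: remove (5,3)
Op 5: remove (1,2)
Op 6: place BB@(4,2)
Op 7: remove (2,3)
Op 8: place BR@(5,2)
Per-piece attacks for B:
  BB@(4,2): attacks (5,3) (5,1) (3,3) (2,4) (1,5) (3,1) (2,0)
  BR@(5,2): attacks (5,3) (5,4) (5,5) (5,1) (5,0) (4,2) [ray(-1,0) blocked at (4,2)]
B attacks (2,0): yes

Answer: yes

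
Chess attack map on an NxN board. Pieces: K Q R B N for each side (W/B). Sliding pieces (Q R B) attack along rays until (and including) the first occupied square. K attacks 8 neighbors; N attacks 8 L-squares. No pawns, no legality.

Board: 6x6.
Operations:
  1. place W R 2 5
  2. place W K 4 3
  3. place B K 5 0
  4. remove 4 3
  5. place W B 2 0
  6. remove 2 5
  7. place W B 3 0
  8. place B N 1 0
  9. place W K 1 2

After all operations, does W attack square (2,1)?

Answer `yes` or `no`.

Answer: yes

Derivation:
Op 1: place WR@(2,5)
Op 2: place WK@(4,3)
Op 3: place BK@(5,0)
Op 4: remove (4,3)
Op 5: place WB@(2,0)
Op 6: remove (2,5)
Op 7: place WB@(3,0)
Op 8: place BN@(1,0)
Op 9: place WK@(1,2)
Per-piece attacks for W:
  WK@(1,2): attacks (1,3) (1,1) (2,2) (0,2) (2,3) (2,1) (0,3) (0,1)
  WB@(2,0): attacks (3,1) (4,2) (5,3) (1,1) (0,2)
  WB@(3,0): attacks (4,1) (5,2) (2,1) (1,2) [ray(-1,1) blocked at (1,2)]
W attacks (2,1): yes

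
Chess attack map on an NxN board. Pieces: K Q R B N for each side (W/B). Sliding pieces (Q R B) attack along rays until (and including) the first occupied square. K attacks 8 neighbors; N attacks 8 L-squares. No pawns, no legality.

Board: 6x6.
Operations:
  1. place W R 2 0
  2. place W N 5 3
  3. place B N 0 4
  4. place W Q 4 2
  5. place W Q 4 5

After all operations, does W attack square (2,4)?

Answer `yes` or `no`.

Op 1: place WR@(2,0)
Op 2: place WN@(5,3)
Op 3: place BN@(0,4)
Op 4: place WQ@(4,2)
Op 5: place WQ@(4,5)
Per-piece attacks for W:
  WR@(2,0): attacks (2,1) (2,2) (2,3) (2,4) (2,5) (3,0) (4,0) (5,0) (1,0) (0,0)
  WQ@(4,2): attacks (4,3) (4,4) (4,5) (4,1) (4,0) (5,2) (3,2) (2,2) (1,2) (0,2) (5,3) (5,1) (3,3) (2,4) (1,5) (3,1) (2,0) [ray(0,1) blocked at (4,5); ray(1,1) blocked at (5,3); ray(-1,-1) blocked at (2,0)]
  WQ@(4,5): attacks (4,4) (4,3) (4,2) (5,5) (3,5) (2,5) (1,5) (0,5) (5,4) (3,4) (2,3) (1,2) (0,1) [ray(0,-1) blocked at (4,2)]
  WN@(5,3): attacks (4,5) (3,4) (4,1) (3,2)
W attacks (2,4): yes

Answer: yes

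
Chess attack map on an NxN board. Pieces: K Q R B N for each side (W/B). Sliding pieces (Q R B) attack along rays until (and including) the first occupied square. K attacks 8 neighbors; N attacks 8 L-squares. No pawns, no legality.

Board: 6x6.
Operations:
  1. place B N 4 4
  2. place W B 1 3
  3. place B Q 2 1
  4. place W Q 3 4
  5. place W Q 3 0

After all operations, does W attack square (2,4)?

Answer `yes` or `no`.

Answer: yes

Derivation:
Op 1: place BN@(4,4)
Op 2: place WB@(1,3)
Op 3: place BQ@(2,1)
Op 4: place WQ@(3,4)
Op 5: place WQ@(3,0)
Per-piece attacks for W:
  WB@(1,3): attacks (2,4) (3,5) (2,2) (3,1) (4,0) (0,4) (0,2)
  WQ@(3,0): attacks (3,1) (3,2) (3,3) (3,4) (4,0) (5,0) (2,0) (1,0) (0,0) (4,1) (5,2) (2,1) [ray(0,1) blocked at (3,4); ray(-1,1) blocked at (2,1)]
  WQ@(3,4): attacks (3,5) (3,3) (3,2) (3,1) (3,0) (4,4) (2,4) (1,4) (0,4) (4,5) (4,3) (5,2) (2,5) (2,3) (1,2) (0,1) [ray(0,-1) blocked at (3,0); ray(1,0) blocked at (4,4)]
W attacks (2,4): yes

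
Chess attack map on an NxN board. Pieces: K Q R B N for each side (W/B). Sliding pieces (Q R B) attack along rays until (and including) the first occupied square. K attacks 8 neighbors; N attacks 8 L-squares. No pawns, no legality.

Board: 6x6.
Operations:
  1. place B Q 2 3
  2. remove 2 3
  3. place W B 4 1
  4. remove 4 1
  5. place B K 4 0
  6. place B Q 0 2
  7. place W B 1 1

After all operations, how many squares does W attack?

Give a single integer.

Op 1: place BQ@(2,3)
Op 2: remove (2,3)
Op 3: place WB@(4,1)
Op 4: remove (4,1)
Op 5: place BK@(4,0)
Op 6: place BQ@(0,2)
Op 7: place WB@(1,1)
Per-piece attacks for W:
  WB@(1,1): attacks (2,2) (3,3) (4,4) (5,5) (2,0) (0,2) (0,0) [ray(-1,1) blocked at (0,2)]
Union (7 distinct): (0,0) (0,2) (2,0) (2,2) (3,3) (4,4) (5,5)

Answer: 7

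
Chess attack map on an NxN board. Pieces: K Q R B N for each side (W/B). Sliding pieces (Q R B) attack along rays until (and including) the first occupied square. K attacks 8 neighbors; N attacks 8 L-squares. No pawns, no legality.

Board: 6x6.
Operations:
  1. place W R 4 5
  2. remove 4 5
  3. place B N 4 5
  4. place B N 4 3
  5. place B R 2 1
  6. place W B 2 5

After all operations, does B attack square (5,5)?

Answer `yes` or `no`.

Op 1: place WR@(4,5)
Op 2: remove (4,5)
Op 3: place BN@(4,5)
Op 4: place BN@(4,3)
Op 5: place BR@(2,1)
Op 6: place WB@(2,5)
Per-piece attacks for B:
  BR@(2,1): attacks (2,2) (2,3) (2,4) (2,5) (2,0) (3,1) (4,1) (5,1) (1,1) (0,1) [ray(0,1) blocked at (2,5)]
  BN@(4,3): attacks (5,5) (3,5) (2,4) (5,1) (3,1) (2,2)
  BN@(4,5): attacks (5,3) (3,3) (2,4)
B attacks (5,5): yes

Answer: yes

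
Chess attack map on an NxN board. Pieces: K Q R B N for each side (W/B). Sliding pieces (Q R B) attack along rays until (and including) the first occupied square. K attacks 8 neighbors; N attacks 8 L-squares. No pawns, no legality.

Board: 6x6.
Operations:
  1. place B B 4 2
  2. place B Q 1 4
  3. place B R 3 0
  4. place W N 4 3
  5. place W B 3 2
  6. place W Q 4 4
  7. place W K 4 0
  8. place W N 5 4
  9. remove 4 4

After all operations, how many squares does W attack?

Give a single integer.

Answer: 16

Derivation:
Op 1: place BB@(4,2)
Op 2: place BQ@(1,4)
Op 3: place BR@(3,0)
Op 4: place WN@(4,3)
Op 5: place WB@(3,2)
Op 6: place WQ@(4,4)
Op 7: place WK@(4,0)
Op 8: place WN@(5,4)
Op 9: remove (4,4)
Per-piece attacks for W:
  WB@(3,2): attacks (4,3) (4,1) (5,0) (2,3) (1,4) (2,1) (1,0) [ray(1,1) blocked at (4,3); ray(-1,1) blocked at (1,4)]
  WK@(4,0): attacks (4,1) (5,0) (3,0) (5,1) (3,1)
  WN@(4,3): attacks (5,5) (3,5) (2,4) (5,1) (3,1) (2,2)
  WN@(5,4): attacks (3,5) (4,2) (3,3)
Union (16 distinct): (1,0) (1,4) (2,1) (2,2) (2,3) (2,4) (3,0) (3,1) (3,3) (3,5) (4,1) (4,2) (4,3) (5,0) (5,1) (5,5)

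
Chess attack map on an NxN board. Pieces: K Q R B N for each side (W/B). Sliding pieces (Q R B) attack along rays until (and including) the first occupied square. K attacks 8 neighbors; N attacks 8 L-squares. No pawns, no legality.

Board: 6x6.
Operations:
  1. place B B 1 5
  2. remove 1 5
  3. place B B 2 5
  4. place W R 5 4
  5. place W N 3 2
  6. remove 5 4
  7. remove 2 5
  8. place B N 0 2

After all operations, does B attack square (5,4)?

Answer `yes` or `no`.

Answer: no

Derivation:
Op 1: place BB@(1,5)
Op 2: remove (1,5)
Op 3: place BB@(2,5)
Op 4: place WR@(5,4)
Op 5: place WN@(3,2)
Op 6: remove (5,4)
Op 7: remove (2,5)
Op 8: place BN@(0,2)
Per-piece attacks for B:
  BN@(0,2): attacks (1,4) (2,3) (1,0) (2,1)
B attacks (5,4): no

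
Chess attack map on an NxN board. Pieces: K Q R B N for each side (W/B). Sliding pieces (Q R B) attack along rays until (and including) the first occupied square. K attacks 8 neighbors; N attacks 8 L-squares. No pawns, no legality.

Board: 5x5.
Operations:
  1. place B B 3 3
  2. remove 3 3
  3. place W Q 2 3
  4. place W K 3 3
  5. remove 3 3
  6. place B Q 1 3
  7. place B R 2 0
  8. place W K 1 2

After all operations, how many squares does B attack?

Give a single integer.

Op 1: place BB@(3,3)
Op 2: remove (3,3)
Op 3: place WQ@(2,3)
Op 4: place WK@(3,3)
Op 5: remove (3,3)
Op 6: place BQ@(1,3)
Op 7: place BR@(2,0)
Op 8: place WK@(1,2)
Per-piece attacks for B:
  BQ@(1,3): attacks (1,4) (1,2) (2,3) (0,3) (2,4) (2,2) (3,1) (4,0) (0,4) (0,2) [ray(0,-1) blocked at (1,2); ray(1,0) blocked at (2,3)]
  BR@(2,0): attacks (2,1) (2,2) (2,3) (3,0) (4,0) (1,0) (0,0) [ray(0,1) blocked at (2,3)]
Union (14 distinct): (0,0) (0,2) (0,3) (0,4) (1,0) (1,2) (1,4) (2,1) (2,2) (2,3) (2,4) (3,0) (3,1) (4,0)

Answer: 14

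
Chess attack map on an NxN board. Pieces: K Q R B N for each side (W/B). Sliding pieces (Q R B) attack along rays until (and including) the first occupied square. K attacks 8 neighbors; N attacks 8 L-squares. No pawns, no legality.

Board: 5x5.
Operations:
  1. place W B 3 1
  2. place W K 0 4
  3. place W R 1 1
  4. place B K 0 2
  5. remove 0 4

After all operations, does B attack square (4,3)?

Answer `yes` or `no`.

Answer: no

Derivation:
Op 1: place WB@(3,1)
Op 2: place WK@(0,4)
Op 3: place WR@(1,1)
Op 4: place BK@(0,2)
Op 5: remove (0,4)
Per-piece attacks for B:
  BK@(0,2): attacks (0,3) (0,1) (1,2) (1,3) (1,1)
B attacks (4,3): no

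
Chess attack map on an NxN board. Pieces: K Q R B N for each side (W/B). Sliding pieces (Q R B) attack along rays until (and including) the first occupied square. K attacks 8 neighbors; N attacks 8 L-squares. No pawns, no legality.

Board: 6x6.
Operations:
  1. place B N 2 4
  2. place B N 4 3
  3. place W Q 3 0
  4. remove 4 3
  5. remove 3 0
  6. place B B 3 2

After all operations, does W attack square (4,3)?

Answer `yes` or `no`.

Answer: no

Derivation:
Op 1: place BN@(2,4)
Op 2: place BN@(4,3)
Op 3: place WQ@(3,0)
Op 4: remove (4,3)
Op 5: remove (3,0)
Op 6: place BB@(3,2)
Per-piece attacks for W:
W attacks (4,3): no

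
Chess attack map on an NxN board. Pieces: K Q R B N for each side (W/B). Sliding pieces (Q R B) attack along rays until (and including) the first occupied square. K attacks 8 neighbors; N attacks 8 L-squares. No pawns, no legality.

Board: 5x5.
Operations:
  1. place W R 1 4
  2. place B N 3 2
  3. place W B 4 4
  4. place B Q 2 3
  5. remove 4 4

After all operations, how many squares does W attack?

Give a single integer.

Answer: 8

Derivation:
Op 1: place WR@(1,4)
Op 2: place BN@(3,2)
Op 3: place WB@(4,4)
Op 4: place BQ@(2,3)
Op 5: remove (4,4)
Per-piece attacks for W:
  WR@(1,4): attacks (1,3) (1,2) (1,1) (1,0) (2,4) (3,4) (4,4) (0,4)
Union (8 distinct): (0,4) (1,0) (1,1) (1,2) (1,3) (2,4) (3,4) (4,4)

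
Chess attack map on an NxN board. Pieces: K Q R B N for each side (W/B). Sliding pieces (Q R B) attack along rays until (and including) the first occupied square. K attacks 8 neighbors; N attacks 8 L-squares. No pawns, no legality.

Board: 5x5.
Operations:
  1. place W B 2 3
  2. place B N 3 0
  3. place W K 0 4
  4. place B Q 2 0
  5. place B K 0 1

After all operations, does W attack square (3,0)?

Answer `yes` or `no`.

Answer: no

Derivation:
Op 1: place WB@(2,3)
Op 2: place BN@(3,0)
Op 3: place WK@(0,4)
Op 4: place BQ@(2,0)
Op 5: place BK@(0,1)
Per-piece attacks for W:
  WK@(0,4): attacks (0,3) (1,4) (1,3)
  WB@(2,3): attacks (3,4) (3,2) (4,1) (1,4) (1,2) (0,1) [ray(-1,-1) blocked at (0,1)]
W attacks (3,0): no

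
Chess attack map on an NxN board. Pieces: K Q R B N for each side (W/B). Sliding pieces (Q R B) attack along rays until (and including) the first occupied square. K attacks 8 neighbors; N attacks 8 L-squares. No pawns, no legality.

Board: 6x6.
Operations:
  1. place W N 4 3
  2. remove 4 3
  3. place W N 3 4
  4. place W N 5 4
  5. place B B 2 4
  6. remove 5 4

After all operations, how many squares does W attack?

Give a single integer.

Answer: 6

Derivation:
Op 1: place WN@(4,3)
Op 2: remove (4,3)
Op 3: place WN@(3,4)
Op 4: place WN@(5,4)
Op 5: place BB@(2,4)
Op 6: remove (5,4)
Per-piece attacks for W:
  WN@(3,4): attacks (5,5) (1,5) (4,2) (5,3) (2,2) (1,3)
Union (6 distinct): (1,3) (1,5) (2,2) (4,2) (5,3) (5,5)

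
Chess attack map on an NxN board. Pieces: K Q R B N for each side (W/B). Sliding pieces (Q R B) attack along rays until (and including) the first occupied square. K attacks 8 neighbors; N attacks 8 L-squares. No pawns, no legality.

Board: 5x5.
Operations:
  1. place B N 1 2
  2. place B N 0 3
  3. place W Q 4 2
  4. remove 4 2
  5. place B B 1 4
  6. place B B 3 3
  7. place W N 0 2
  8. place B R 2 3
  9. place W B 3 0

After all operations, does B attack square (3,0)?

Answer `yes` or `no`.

Op 1: place BN@(1,2)
Op 2: place BN@(0,3)
Op 3: place WQ@(4,2)
Op 4: remove (4,2)
Op 5: place BB@(1,4)
Op 6: place BB@(3,3)
Op 7: place WN@(0,2)
Op 8: place BR@(2,3)
Op 9: place WB@(3,0)
Per-piece attacks for B:
  BN@(0,3): attacks (2,4) (1,1) (2,2)
  BN@(1,2): attacks (2,4) (3,3) (0,4) (2,0) (3,1) (0,0)
  BB@(1,4): attacks (2,3) (0,3) [ray(1,-1) blocked at (2,3); ray(-1,-1) blocked at (0,3)]
  BR@(2,3): attacks (2,4) (2,2) (2,1) (2,0) (3,3) (1,3) (0,3) [ray(1,0) blocked at (3,3); ray(-1,0) blocked at (0,3)]
  BB@(3,3): attacks (4,4) (4,2) (2,4) (2,2) (1,1) (0,0)
B attacks (3,0): no

Answer: no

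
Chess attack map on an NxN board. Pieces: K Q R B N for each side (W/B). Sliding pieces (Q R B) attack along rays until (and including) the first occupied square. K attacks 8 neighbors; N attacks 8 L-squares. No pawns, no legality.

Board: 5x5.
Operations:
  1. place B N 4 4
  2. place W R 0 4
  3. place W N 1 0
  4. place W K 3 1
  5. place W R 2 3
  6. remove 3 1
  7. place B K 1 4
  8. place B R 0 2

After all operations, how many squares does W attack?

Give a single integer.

Op 1: place BN@(4,4)
Op 2: place WR@(0,4)
Op 3: place WN@(1,0)
Op 4: place WK@(3,1)
Op 5: place WR@(2,3)
Op 6: remove (3,1)
Op 7: place BK@(1,4)
Op 8: place BR@(0,2)
Per-piece attacks for W:
  WR@(0,4): attacks (0,3) (0,2) (1,4) [ray(0,-1) blocked at (0,2); ray(1,0) blocked at (1,4)]
  WN@(1,0): attacks (2,2) (3,1) (0,2)
  WR@(2,3): attacks (2,4) (2,2) (2,1) (2,0) (3,3) (4,3) (1,3) (0,3)
Union (11 distinct): (0,2) (0,3) (1,3) (1,4) (2,0) (2,1) (2,2) (2,4) (3,1) (3,3) (4,3)

Answer: 11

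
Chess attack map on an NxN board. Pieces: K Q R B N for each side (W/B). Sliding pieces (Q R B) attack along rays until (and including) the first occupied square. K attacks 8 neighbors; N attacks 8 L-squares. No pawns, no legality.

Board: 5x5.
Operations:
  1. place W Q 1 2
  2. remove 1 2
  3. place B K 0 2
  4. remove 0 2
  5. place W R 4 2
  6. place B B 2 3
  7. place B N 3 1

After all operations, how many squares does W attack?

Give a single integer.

Op 1: place WQ@(1,2)
Op 2: remove (1,2)
Op 3: place BK@(0,2)
Op 4: remove (0,2)
Op 5: place WR@(4,2)
Op 6: place BB@(2,3)
Op 7: place BN@(3,1)
Per-piece attacks for W:
  WR@(4,2): attacks (4,3) (4,4) (4,1) (4,0) (3,2) (2,2) (1,2) (0,2)
Union (8 distinct): (0,2) (1,2) (2,2) (3,2) (4,0) (4,1) (4,3) (4,4)

Answer: 8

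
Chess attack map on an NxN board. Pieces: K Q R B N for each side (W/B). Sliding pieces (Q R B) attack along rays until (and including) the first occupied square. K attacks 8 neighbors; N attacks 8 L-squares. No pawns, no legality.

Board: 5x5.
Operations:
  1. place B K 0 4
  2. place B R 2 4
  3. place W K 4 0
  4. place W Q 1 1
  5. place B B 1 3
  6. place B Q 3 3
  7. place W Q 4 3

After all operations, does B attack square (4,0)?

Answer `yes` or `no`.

Op 1: place BK@(0,4)
Op 2: place BR@(2,4)
Op 3: place WK@(4,0)
Op 4: place WQ@(1,1)
Op 5: place BB@(1,3)
Op 6: place BQ@(3,3)
Op 7: place WQ@(4,3)
Per-piece attacks for B:
  BK@(0,4): attacks (0,3) (1,4) (1,3)
  BB@(1,3): attacks (2,4) (2,2) (3,1) (4,0) (0,4) (0,2) [ray(1,1) blocked at (2,4); ray(1,-1) blocked at (4,0); ray(-1,1) blocked at (0,4)]
  BR@(2,4): attacks (2,3) (2,2) (2,1) (2,0) (3,4) (4,4) (1,4) (0,4) [ray(-1,0) blocked at (0,4)]
  BQ@(3,3): attacks (3,4) (3,2) (3,1) (3,0) (4,3) (2,3) (1,3) (4,4) (4,2) (2,4) (2,2) (1,1) [ray(1,0) blocked at (4,3); ray(-1,0) blocked at (1,3); ray(-1,1) blocked at (2,4); ray(-1,-1) blocked at (1,1)]
B attacks (4,0): yes

Answer: yes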